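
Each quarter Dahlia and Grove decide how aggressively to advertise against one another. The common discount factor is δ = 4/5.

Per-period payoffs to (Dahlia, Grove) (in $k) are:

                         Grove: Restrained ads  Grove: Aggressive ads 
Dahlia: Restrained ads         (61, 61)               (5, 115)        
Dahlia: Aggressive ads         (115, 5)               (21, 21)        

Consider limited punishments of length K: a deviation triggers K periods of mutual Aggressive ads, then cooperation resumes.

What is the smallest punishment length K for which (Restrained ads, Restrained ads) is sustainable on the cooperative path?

No profitable deviation requires (61−21)(δ+…+δ^K) ≥ 115−61, i.e. δ+…+δ^K ≥ 27/20 ≈ 1.3500.
With δ = 4/5, the partial sums are K=1: 0.8000, K=2: 1.4400.
K = 2 is the first length at which the sum reaches 1.3500.

2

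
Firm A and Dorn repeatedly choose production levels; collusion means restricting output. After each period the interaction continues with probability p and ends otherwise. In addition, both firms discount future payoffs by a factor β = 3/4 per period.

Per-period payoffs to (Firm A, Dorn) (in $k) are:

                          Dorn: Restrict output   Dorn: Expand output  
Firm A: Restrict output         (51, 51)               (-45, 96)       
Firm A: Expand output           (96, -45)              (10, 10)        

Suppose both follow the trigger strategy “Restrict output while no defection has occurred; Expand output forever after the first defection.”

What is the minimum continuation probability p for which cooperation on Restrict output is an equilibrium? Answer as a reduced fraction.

With continuation probability p and discount β, the effective per-period discount factor is βp.
Grim-trigger IC: βp ≥ (96−51)/(96−10) = 45/86.
So p ≥ (45/86)/(3/4) = 30/43.

30/43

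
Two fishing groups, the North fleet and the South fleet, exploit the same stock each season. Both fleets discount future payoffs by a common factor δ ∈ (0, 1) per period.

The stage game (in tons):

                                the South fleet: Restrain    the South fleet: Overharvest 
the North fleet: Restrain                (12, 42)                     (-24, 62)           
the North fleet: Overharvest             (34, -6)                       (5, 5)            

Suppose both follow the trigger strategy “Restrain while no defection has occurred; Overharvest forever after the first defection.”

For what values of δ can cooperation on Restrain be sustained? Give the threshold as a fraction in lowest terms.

For the North fleet: deviation gain 34−12 = 22, per-period punishment loss 12−5 = 7. IC gives δ ≥ 22/29.
For the South fleet: gain 20, loss 37 per period, so δ ≥ 20/57.
The tighter constraint is the North fleet's, so cooperation needs δ ≥ 22/29.

22/29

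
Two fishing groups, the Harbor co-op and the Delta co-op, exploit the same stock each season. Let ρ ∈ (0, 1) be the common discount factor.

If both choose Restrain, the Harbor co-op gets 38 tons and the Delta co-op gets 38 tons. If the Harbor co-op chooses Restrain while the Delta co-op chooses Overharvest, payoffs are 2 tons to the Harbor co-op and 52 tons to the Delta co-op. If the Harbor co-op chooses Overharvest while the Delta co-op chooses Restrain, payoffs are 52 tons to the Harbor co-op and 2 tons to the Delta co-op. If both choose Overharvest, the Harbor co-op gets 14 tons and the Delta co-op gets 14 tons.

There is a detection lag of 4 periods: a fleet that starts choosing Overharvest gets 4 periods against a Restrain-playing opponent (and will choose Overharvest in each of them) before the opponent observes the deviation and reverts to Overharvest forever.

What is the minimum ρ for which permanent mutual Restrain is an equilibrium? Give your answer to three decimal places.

0.779

The best deviation is to choose Overharvest for all 4 undetected periods, earning 52 each, then 14 forever once detected.
Deviation value: 52(1−ρ^4)/(1−ρ) + 14ρ^4/(1−ρ); cooperation value: 38/(1−ρ).
IC: 38 ≥ 52(1−ρ^4) + 14ρ^4 = 52 − 38ρ^4.
So ρ^4 ≥ 14/38 = 7/19, giving ρ ≥ (7/19)^(1/4) ≈ 0.779.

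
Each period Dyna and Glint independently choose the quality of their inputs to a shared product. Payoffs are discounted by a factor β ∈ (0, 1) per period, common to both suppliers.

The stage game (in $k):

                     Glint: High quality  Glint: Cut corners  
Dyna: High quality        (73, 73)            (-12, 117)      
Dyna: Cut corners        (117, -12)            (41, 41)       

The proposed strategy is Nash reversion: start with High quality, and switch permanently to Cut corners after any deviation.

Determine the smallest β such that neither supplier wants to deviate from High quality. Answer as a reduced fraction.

Cooperation forever yields 73 each period: 73/(1−β).
Deviating yields 117 once, then 41 forever: 117 + 41β/(1−β).
No profitable deviation requires 73/(1−β) ≥ 117 + 41β/(1−β).
Multiplying by (1−β): 73 ≥ 117(1−β) + 41β = 117 − 76β.
So 76β ≥ 44, i.e. β ≥ 44/76 = 11/19.

11/19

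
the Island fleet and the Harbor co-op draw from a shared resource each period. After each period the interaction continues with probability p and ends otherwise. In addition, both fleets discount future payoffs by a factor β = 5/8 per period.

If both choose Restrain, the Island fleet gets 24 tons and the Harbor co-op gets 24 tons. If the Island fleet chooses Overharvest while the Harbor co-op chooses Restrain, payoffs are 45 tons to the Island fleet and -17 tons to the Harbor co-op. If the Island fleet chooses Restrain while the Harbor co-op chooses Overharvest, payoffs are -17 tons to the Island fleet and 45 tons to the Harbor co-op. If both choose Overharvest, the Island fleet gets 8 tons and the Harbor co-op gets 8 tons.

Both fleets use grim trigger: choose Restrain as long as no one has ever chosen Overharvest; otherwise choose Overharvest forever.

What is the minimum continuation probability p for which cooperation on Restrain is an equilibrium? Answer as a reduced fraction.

Expected continuation weight on next period's payoff is β·p = 5/8·p, which plays the role of the discount factor.
Cooperation requires 5/8·p ≥ (45−24)/(45−8) = 21/37, hence p ≥ 168/185.

168/185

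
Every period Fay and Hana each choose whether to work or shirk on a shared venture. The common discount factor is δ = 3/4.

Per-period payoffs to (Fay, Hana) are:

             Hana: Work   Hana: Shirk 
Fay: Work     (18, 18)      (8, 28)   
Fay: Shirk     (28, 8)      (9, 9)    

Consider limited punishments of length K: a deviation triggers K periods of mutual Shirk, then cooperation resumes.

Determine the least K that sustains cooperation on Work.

IC: δ(1−δ^K)/(1−δ) ≥ (28−18)/(18−9) = 10/9.
With δ = 3/4: need 1 − δ^K ≥ 10/9·(1−3/4)/(3/4), i.e. δ^K ≤ 0.6296.
Since (3/4)^1 = 0.7500 and (3/4)^2 = 0.5625, the smallest such K is 2.

2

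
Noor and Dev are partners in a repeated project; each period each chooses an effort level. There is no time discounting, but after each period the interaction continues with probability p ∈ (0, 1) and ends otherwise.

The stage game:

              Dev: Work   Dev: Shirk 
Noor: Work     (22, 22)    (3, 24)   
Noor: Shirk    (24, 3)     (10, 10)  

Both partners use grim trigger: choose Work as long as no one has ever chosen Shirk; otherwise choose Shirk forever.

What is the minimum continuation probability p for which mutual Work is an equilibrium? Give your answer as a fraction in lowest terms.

1/7

With no time discounting, the continuation probability p plays the role of the discount factor.
Grim-trigger IC: 22/(1−p) ≥ 24 + 10p/(1−p) ⇒ p ≥ (24−22)/(24−10) = 1/7.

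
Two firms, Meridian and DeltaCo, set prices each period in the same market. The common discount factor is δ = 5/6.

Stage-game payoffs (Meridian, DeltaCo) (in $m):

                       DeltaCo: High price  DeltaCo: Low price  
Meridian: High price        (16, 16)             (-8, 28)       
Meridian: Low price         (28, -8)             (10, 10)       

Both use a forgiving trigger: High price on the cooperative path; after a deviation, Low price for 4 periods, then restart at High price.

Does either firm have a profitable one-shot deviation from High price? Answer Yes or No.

No

IC: δ+…+δ^4 ≥ (28−16)/(16−10) = 2.
At δ = 5/6: partial sum = 2.5887 ≥ 2.0000. Cooperation sustainable.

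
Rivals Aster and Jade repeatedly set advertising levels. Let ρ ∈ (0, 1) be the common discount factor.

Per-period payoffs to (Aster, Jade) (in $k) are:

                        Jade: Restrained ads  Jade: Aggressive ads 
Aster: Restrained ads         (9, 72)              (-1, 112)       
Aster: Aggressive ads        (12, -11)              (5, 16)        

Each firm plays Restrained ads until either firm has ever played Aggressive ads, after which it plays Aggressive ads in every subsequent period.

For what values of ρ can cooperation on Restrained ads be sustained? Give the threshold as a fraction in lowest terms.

Aster's threshold: (12−9)/(12−5) = 3/7.
Jade's threshold: (112−72)/(112−16) = 5/12.
3/7 > 5/12, so Aster binds and ρ* = 3/7.

3/7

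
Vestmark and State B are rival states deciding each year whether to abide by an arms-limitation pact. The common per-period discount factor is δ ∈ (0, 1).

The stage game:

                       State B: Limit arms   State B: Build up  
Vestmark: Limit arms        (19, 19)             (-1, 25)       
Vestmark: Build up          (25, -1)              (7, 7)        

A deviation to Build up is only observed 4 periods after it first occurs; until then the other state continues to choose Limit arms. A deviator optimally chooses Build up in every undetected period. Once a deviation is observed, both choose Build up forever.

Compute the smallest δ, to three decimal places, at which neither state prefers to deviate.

A deviator earns 25 for 4 periods, then 7 forever; cooperating earns 19 forever. Multiplying the IC by (1−δ):
19 ≥ 25(1−δ^4) + 7δ^4, so 18·δ^4 ≥ 6 and δ^4 ≥ 1/3.
δ ≥ (1/3)^(1/4) ≈ 0.760.

0.760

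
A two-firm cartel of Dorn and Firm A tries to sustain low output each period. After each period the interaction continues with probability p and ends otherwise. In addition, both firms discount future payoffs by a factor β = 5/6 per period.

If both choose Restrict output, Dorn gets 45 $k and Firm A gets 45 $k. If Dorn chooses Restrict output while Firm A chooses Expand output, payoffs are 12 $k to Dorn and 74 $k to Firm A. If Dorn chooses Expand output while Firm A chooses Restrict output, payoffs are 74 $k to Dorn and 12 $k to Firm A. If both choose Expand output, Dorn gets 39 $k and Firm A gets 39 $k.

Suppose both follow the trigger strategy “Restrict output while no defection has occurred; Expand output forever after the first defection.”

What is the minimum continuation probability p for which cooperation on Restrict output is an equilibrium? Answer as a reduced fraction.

With continuation probability p and discount β, the effective per-period discount factor is βp.
Grim-trigger IC: βp ≥ (74−45)/(74−39) = 29/35.
So p ≥ (29/35)/(5/6) = 174/175.

174/175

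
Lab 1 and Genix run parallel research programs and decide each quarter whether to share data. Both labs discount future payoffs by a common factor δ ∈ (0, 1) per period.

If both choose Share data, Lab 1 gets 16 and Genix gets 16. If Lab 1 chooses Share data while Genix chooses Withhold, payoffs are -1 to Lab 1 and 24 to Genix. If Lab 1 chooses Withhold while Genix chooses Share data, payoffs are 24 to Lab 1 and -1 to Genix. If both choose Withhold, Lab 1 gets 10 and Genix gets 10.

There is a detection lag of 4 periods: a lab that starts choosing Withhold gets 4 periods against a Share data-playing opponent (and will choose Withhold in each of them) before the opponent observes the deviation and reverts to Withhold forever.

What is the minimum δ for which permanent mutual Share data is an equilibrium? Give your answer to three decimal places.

A deviator earns 24 for 4 periods, then 10 forever; cooperating earns 16 forever. Multiplying the IC by (1−δ):
16 ≥ 24(1−δ^4) + 10δ^4, so 14·δ^4 ≥ 8 and δ^4 ≥ 4/7.
δ ≥ (4/7)^(1/4) ≈ 0.869.

0.869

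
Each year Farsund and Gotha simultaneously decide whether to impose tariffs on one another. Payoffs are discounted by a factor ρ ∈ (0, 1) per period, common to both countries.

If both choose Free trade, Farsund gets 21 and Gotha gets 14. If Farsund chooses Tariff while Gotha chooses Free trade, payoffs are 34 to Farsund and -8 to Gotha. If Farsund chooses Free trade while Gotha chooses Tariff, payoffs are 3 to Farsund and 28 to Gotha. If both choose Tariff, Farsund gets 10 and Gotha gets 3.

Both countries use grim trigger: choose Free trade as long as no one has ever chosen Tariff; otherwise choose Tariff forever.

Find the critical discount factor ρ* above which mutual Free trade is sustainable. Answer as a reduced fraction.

14/25

Farsund: cooperation gives 21 each period; deviation gives 34 once then 10 forever.
  21/(1−ρ) ≥ 34 + 10ρ/(1−ρ) ⇒ ρ ≥ 13/24.
Gotha: cooperation gives 14 each period; deviation gives 28 once then 3 forever.
  ρ ≥ 14/25.
Both must hold, so the binding constraint is Gotha's: ρ ≥ 14/25.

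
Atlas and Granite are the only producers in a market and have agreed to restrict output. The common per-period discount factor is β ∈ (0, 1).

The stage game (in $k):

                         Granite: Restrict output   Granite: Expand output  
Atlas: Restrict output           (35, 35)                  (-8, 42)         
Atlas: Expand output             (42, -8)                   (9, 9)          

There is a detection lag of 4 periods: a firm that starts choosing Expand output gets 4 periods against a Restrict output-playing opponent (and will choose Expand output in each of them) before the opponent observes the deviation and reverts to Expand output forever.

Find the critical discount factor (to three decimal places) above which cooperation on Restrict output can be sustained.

0.679

Deviating for the 4 undetected periods gains 42−35 = 7 per period over cooperation, then loses 35−9 = 26 per period forever once punishment starts.
Gain: 7(1 + β + … + β^3); loss: 26·β^4/(1−β).
No profitable deviation ⇔ 7(1−β^4) ≤ 26·β^4, i.e. β^4 ≥ 7/(7+26) = 7/33.
Hence β ≥ (7/33)^(1/4) ≈ 0.679.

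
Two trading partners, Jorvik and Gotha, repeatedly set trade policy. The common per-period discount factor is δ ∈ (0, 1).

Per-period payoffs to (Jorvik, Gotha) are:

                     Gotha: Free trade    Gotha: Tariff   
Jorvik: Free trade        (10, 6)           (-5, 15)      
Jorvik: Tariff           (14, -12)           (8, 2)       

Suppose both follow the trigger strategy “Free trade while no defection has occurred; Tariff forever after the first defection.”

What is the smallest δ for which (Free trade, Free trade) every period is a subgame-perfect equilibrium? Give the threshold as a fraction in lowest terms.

Jorvik: cooperation gives 10 each period; deviation gives 14 once then 8 forever.
  10/(1−δ) ≥ 14 + 8δ/(1−δ) ⇒ δ ≥ 4/6 = 2/3.
Gotha: cooperation gives 6 each period; deviation gives 15 once then 2 forever.
  δ ≥ 9/13.
Both must hold, so the binding constraint is Gotha's: δ ≥ 9/13.

9/13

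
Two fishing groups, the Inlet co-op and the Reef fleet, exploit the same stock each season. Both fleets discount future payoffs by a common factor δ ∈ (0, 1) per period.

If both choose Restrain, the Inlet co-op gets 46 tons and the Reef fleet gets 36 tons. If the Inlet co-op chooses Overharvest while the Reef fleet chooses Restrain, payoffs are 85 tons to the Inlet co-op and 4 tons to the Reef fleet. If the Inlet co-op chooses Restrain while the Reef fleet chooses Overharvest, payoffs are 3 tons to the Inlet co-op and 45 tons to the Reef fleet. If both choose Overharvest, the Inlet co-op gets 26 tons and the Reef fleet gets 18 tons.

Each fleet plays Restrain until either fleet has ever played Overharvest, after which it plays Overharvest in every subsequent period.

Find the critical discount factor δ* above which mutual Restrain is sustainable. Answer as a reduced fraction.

39/59

the Inlet co-op: cooperation gives 46 each period; deviation gives 85 once then 26 forever.
  46/(1−δ) ≥ 85 + 26δ/(1−δ) ⇒ δ ≥ 39/59.
the Reef fleet: cooperation gives 36 each period; deviation gives 45 once then 18 forever.
  δ ≥ 9/27 = 1/3.
Both must hold, so the binding constraint is the Inlet co-op's: δ ≥ 39/59.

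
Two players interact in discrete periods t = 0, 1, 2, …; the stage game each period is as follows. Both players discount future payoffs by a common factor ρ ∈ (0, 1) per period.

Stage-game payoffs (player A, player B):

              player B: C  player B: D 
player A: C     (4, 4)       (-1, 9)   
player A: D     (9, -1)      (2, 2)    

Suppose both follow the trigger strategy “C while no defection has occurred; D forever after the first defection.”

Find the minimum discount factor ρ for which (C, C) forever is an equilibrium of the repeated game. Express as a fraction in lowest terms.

4/(1−ρ) ≥ 9 + 2ρ/(1−ρ)
4 ≥ 9 − 7ρ
ρ ≥ 5/7.

5/7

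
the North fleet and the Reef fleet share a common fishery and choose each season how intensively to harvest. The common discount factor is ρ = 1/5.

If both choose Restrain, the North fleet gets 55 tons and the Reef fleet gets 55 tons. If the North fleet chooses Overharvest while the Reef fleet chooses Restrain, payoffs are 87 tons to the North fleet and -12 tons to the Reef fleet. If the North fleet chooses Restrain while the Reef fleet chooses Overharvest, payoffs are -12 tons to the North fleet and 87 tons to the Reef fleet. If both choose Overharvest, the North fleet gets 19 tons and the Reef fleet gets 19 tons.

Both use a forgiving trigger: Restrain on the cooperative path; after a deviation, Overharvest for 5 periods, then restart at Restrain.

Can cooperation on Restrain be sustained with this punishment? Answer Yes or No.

A one-shot deviation gives 87 now, then 19 for 5 periods, then back to 55.
Gain from deviating: (87−55) today; loss: (55−19) in each of the next 5 periods.
No-deviation condition: (55−19)(ρ+…+ρ^5) ≥ 87−55, i.e. ρ+…+ρ^5 ≥ 8/9.
At ρ = 1/5: ρ+…+ρ^5 = 0.2499 < 0.8889.
So cooperation is not sustainable.

No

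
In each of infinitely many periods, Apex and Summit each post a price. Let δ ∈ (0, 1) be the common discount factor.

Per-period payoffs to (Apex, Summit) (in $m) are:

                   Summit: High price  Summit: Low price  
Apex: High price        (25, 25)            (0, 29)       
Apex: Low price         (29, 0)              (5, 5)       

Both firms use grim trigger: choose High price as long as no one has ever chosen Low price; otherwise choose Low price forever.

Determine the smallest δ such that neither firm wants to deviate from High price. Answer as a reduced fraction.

Cooperation forever yields 25 each period: 25/(1−δ).
Deviating yields 29 once, then 5 forever: 29 + 5δ/(1−δ).
No profitable deviation requires 25/(1−δ) ≥ 29 + 5δ/(1−δ).
Multiplying by (1−δ): 25 ≥ 29(1−δ) + 5δ = 29 − 24δ.
So 24δ ≥ 4, i.e. δ ≥ 4/24 = 1/6.

1/6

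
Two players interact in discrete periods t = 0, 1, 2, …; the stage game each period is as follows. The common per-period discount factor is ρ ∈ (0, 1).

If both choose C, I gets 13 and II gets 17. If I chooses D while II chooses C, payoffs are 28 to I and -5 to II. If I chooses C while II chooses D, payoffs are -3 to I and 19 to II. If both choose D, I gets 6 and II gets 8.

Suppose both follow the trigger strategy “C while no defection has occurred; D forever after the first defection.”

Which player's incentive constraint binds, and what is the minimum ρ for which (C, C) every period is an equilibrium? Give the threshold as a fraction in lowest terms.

I; ρ ≥ 15/22

I's threshold: (28−13)/(28−6) = 15/22.
II's threshold: (19−17)/(19−8) = 2/11.
15/22 > 2/11, so I binds and ρ* = 15/22.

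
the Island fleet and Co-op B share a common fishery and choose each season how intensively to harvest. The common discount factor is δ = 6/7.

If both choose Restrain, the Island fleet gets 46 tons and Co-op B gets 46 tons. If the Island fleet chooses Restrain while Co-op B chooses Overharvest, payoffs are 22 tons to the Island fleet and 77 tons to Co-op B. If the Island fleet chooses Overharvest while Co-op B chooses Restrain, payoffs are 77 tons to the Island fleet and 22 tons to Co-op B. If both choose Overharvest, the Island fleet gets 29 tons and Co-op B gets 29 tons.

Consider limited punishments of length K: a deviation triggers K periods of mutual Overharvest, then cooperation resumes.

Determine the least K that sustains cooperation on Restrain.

3

IC: δ(1−δ^K)/(1−δ) ≥ (77−46)/(46−29) = 31/17.
With δ = 6/7: need 1 − δ^K ≥ 31/17·(1−6/7)/(6/7), i.e. δ^K ≤ 0.6961.
Since (6/7)^2 = 0.7347 and (6/7)^3 = 0.6297, the smallest such K is 3.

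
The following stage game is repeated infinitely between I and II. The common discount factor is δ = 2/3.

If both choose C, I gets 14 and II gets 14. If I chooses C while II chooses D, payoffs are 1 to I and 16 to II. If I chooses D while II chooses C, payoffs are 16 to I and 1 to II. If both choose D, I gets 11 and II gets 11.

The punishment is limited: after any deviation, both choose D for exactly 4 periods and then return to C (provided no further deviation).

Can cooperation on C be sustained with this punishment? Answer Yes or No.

Comparing payoff streams over the 5 periods until play realigns: cooperate → 14(1+δ+…+δ^4); deviate → 16 + 11(δ+…+δ^4).
Cooperation is sustained iff (14−11)(δ+…+δ^4) ≥ 16−14.
δ+…+δ^4 = 2/3·(1−(2/3)^4)/(1−2/3) = 1.6049, and (16−14)/(14−11) = 0.6667.
1.6049 ≥ 0.6667, so cooperation is sustainable.

Yes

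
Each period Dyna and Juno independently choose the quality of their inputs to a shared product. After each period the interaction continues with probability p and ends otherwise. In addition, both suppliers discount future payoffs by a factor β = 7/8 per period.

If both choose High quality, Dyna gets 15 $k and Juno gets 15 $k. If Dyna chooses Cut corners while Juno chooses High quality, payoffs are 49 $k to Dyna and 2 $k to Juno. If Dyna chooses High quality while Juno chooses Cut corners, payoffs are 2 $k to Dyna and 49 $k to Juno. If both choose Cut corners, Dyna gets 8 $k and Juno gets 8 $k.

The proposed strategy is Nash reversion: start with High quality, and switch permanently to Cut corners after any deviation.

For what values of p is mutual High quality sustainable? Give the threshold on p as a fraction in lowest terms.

Expected continuation weight on next period's payoff is β·p = 7/8·p, which plays the role of the discount factor.
Cooperation requires 7/8·p ≥ (49−15)/(49−8) = 34/41, hence p ≥ 272/287.

272/287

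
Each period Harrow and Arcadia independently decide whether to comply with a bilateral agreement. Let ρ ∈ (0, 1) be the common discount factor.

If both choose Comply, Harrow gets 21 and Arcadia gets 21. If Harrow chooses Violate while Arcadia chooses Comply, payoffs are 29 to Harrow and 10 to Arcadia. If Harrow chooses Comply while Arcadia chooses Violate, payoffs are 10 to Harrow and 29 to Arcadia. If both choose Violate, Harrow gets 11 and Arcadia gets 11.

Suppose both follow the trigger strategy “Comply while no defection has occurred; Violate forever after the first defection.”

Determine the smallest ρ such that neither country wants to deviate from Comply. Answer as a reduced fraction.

Cooperation forever yields 21 each period: 21/(1−ρ).
Deviating yields 29 once, then 11 forever: 29 + 11ρ/(1−ρ).
No profitable deviation requires 21/(1−ρ) ≥ 29 + 11ρ/(1−ρ).
Multiplying by (1−ρ): 21 ≥ 29(1−ρ) + 11ρ = 29 − 18ρ.
So 18ρ ≥ 8, i.e. ρ ≥ 8/18 = 4/9.

4/9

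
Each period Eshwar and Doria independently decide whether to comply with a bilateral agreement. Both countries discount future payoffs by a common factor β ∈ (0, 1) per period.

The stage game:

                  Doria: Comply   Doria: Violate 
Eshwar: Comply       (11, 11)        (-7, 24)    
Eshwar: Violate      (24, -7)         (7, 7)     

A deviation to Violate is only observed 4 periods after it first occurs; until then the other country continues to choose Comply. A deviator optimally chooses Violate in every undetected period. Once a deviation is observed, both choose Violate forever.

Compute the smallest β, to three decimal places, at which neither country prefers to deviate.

0.935

The best deviation is to choose Violate for all 4 undetected periods, earning 24 each, then 7 forever once detected.
Deviation value: 24(1−β^4)/(1−β) + 7β^4/(1−β); cooperation value: 11/(1−β).
IC: 11 ≥ 24(1−β^4) + 7β^4 = 24 − 17β^4.
So β^4 ≥ 13/17, giving β ≥ (13/17)^(1/4) ≈ 0.935.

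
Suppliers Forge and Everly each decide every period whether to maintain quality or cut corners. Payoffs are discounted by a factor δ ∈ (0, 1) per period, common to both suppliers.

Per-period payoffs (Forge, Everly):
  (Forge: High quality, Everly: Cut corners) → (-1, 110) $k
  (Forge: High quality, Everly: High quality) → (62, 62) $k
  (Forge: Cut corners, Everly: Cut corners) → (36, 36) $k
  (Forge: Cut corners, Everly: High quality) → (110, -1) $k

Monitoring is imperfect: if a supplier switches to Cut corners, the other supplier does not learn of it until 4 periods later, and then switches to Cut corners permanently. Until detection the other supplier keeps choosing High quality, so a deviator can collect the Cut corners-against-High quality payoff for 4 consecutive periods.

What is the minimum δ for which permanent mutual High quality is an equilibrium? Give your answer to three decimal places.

The best deviation is to choose Cut corners for all 4 undetected periods, earning 110 each, then 36 forever once detected.
Deviation value: 110(1−δ^4)/(1−δ) + 36δ^4/(1−δ); cooperation value: 62/(1−δ).
IC: 62 ≥ 110(1−δ^4) + 36δ^4 = 110 − 74δ^4.
So δ^4 ≥ 48/74 = 24/37, giving δ ≥ (24/37)^(1/4) ≈ 0.897.

0.897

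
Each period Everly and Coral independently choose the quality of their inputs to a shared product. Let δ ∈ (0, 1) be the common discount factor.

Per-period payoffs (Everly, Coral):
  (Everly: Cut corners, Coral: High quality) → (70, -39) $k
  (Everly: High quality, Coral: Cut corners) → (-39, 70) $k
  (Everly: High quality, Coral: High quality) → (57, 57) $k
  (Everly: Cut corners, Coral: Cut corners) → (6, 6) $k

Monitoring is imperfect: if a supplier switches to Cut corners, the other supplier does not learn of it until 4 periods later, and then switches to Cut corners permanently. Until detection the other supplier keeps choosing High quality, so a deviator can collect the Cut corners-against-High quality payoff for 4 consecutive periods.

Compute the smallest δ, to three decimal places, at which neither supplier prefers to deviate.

Deviating for the 4 undetected periods gains 70−57 = 13 per period over cooperation, then loses 57−6 = 51 per period forever once punishment starts.
Gain: 13(1 + δ + … + δ^3); loss: 51·δ^4/(1−δ).
No profitable deviation ⇔ 13(1−δ^4) ≤ 51·δ^4, i.e. δ^4 ≥ 13/(13+51) = 13/64.
Hence δ ≥ (13/64)^(1/4) ≈ 0.671.

0.671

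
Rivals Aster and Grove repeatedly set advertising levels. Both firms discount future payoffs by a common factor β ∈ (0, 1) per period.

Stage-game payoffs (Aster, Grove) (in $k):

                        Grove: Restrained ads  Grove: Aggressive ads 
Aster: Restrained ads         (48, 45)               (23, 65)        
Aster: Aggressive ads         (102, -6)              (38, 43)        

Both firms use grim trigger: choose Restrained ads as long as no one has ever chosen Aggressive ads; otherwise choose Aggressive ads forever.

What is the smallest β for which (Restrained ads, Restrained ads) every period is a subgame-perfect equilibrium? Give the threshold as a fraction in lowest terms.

Aster: cooperation gives 48 each period; deviation gives 102 once then 38 forever.
  48/(1−β) ≥ 102 + 38β/(1−β) ⇒ β ≥ 54/64 = 27/32.
Grove: cooperation gives 45 each period; deviation gives 65 once then 43 forever.
  β ≥ 20/22 = 10/11.
Both must hold, so the binding constraint is Grove's: β ≥ 10/11.

10/11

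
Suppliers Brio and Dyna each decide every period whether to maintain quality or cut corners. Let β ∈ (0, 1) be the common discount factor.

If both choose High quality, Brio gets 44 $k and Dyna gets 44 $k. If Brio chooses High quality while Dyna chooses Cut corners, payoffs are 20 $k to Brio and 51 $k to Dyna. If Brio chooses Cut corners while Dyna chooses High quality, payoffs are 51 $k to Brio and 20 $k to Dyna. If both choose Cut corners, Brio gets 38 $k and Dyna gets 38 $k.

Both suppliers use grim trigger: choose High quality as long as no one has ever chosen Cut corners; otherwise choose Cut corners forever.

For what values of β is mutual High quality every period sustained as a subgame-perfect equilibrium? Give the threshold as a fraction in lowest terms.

7/13

Cooperation forever yields 44 each period: 44/(1−β).
Deviating yields 51 once, then 38 forever: 51 + 38β/(1−β).
No profitable deviation requires 44/(1−β) ≥ 51 + 38β/(1−β).
Multiplying by (1−β): 44 ≥ 51(1−β) + 38β = 51 − 13β.
So 13β ≥ 7, i.e. β ≥ 7/13.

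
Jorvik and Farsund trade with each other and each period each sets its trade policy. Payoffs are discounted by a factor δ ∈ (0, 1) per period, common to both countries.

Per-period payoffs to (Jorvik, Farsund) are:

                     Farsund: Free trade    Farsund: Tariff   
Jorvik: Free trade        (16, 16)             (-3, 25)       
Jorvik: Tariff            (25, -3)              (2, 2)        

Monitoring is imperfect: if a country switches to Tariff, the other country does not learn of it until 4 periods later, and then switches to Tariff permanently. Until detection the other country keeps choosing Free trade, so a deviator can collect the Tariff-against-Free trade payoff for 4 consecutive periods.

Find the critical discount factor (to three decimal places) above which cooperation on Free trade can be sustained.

0.791

A deviator earns 25 for 4 periods, then 2 forever; cooperating earns 16 forever. Multiplying the IC by (1−δ):
16 ≥ 25(1−δ^4) + 2δ^4, so 23·δ^4 ≥ 9 and δ^4 ≥ 9/23.
δ ≥ (9/23)^(1/4) ≈ 0.791.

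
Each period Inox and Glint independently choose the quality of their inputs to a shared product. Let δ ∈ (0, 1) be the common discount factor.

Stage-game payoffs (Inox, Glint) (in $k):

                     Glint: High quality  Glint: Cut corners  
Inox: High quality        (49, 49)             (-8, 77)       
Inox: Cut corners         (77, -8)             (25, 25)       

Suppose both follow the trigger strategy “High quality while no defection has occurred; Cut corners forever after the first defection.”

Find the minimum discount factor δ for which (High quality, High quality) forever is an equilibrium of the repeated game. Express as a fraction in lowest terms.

7/13

Under grim trigger the critical discount factor is (T−C)/(T−P) with T = 77, C = 49, P = 25.
δ* = (77−49)/(77−25) = 28/52 = 7/13.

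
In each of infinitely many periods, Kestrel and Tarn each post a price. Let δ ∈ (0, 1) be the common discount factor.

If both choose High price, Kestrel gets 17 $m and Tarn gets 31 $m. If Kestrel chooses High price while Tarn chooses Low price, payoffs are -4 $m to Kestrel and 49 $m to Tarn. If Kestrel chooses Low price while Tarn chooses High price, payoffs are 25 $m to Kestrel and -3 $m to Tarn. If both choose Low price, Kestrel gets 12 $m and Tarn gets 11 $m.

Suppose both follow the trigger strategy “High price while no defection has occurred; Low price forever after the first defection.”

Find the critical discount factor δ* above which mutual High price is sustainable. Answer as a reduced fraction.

8/13

Kestrel: cooperation gives 17 each period; deviation gives 25 once then 12 forever.
  17/(1−δ) ≥ 25 + 12δ/(1−δ) ⇒ δ ≥ 8/13.
Tarn: cooperation gives 31 each period; deviation gives 49 once then 11 forever.
  δ ≥ 18/38 = 9/19.
Both must hold, so the binding constraint is Kestrel's: δ ≥ 8/13.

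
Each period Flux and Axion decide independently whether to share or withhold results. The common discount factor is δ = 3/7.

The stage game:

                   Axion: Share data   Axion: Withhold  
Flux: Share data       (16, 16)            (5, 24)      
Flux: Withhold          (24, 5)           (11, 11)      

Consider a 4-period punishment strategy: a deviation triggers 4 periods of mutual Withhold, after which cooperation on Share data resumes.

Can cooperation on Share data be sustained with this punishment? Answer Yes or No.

No

A one-shot deviation gives 24 now, then 11 for 4 periods, then back to 16.
Gain from deviating: (24−16) today; loss: (16−11) in each of the next 4 periods.
No-deviation condition: (16−11)(δ+…+δ^4) ≥ 24−16, i.e. δ+…+δ^4 ≥ 8/5.
At δ = 3/7: δ+…+δ^4 = 0.7247 < 1.6000.
So cooperation is not sustainable.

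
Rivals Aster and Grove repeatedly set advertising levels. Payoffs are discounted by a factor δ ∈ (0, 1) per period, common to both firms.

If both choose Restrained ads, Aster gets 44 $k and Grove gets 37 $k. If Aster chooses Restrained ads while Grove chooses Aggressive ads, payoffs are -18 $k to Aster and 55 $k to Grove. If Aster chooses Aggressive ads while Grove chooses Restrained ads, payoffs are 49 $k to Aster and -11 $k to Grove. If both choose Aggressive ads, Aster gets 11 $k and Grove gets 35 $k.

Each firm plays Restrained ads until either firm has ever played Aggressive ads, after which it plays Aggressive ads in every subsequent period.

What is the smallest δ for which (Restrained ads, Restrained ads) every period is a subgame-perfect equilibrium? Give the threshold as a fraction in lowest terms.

Aster: cooperation gives 44 each period; deviation gives 49 once then 11 forever.
  44/(1−δ) ≥ 49 + 11δ/(1−δ) ⇒ δ ≥ 5/38.
Grove: cooperation gives 37 each period; deviation gives 55 once then 35 forever.
  δ ≥ 18/20 = 9/10.
Both must hold, so the binding constraint is Grove's: δ ≥ 9/10.

9/10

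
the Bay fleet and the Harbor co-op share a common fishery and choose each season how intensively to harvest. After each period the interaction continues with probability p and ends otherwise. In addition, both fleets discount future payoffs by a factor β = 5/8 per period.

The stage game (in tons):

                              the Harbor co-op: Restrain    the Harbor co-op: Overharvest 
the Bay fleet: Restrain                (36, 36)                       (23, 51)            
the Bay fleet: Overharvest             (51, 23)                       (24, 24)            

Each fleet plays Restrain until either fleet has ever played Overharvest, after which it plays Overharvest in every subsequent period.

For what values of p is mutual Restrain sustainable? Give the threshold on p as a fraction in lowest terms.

With continuation probability p and discount β, the effective per-period discount factor is βp.
Grim-trigger IC: βp ≥ (51−36)/(51−24) = 5/9.
So p ≥ (5/9)/(5/8) = 8/9.

8/9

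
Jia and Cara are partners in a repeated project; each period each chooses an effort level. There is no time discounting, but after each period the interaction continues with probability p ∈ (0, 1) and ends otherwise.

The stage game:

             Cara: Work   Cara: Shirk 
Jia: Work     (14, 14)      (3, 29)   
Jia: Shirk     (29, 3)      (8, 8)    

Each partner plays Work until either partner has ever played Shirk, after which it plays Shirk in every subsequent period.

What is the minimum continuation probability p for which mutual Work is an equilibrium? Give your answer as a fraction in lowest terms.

Expected cooperation value is 14 + p·14 + p²·14 + … = 14/(1−p); deviation gives 29 + p·8/(1−p).
14 ≥ 29(1−p) + 8p ⇒ 21p ≥ 15 ⇒ p ≥ 15/21 = 5/7.

5/7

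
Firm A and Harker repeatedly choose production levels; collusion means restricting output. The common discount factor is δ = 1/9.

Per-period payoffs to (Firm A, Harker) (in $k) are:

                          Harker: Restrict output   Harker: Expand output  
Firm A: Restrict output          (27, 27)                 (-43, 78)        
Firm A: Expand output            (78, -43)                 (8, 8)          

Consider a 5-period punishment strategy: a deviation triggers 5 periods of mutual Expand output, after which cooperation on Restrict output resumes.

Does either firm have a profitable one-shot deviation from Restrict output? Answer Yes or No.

IC: δ+…+δ^5 ≥ (78−27)/(27−8) = 51/19.
At δ = 1/9: partial sum = 0.1250 < 2.6842. Cooperation not sustainable.

Yes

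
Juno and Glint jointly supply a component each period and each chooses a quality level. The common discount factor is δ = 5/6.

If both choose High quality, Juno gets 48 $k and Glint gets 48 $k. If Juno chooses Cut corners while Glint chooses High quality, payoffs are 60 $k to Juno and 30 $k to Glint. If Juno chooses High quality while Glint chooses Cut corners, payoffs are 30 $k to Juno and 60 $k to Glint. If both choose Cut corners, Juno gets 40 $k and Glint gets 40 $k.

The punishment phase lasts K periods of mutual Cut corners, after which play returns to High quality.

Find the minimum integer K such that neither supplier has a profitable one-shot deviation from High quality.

2

IC: δ(1−δ^K)/(1−δ) ≥ (60−48)/(48−40) = 3/2.
With δ = 5/6: need 1 − δ^K ≥ 3/2·(1−5/6)/(5/6), i.e. δ^K ≤ 0.7000.
Since (5/6)^1 = 0.8333 and (5/6)^2 = 0.6944, the smallest such K is 2.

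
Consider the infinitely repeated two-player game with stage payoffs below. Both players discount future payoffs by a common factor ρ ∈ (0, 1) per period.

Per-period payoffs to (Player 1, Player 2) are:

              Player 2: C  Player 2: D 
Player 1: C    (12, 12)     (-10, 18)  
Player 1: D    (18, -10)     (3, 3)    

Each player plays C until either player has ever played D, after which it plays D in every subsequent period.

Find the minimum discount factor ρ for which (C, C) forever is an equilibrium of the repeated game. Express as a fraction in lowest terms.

12/(1−ρ) ≥ 18 + 3ρ/(1−ρ)
12 ≥ 18 − 15ρ
ρ ≥ 6/15 = 2/5.

2/5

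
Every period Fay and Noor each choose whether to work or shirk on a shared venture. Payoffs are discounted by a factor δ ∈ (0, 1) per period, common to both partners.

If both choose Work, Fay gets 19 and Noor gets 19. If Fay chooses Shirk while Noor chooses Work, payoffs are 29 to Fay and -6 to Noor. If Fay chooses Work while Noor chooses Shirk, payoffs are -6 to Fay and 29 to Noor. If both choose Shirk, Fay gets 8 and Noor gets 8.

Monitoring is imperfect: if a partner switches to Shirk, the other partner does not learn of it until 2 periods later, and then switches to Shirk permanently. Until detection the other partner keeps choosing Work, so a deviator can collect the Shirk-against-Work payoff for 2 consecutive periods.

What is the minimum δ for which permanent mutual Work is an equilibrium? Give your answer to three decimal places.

A deviator earns 29 for 2 periods, then 8 forever; cooperating earns 19 forever. Multiplying the IC by (1−δ):
19 ≥ 29(1−δ^2) + 8δ^2, so 21·δ^2 ≥ 10 and δ^2 ≥ 10/21.
δ ≥ (10/21)^(1/2) ≈ 0.690.

0.690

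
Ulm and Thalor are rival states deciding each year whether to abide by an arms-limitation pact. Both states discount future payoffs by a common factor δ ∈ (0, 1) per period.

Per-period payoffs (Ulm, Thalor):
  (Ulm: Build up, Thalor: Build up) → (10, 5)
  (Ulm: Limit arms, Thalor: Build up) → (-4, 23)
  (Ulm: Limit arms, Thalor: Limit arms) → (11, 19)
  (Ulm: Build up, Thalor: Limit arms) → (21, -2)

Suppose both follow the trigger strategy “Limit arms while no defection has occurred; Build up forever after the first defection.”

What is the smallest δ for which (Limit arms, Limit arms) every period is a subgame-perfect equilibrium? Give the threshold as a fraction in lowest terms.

10/11

Ulm: cooperation gives 11 each period; deviation gives 21 once then 10 forever.
  11/(1−δ) ≥ 21 + 10δ/(1−δ) ⇒ δ ≥ 10/11.
Thalor: cooperation gives 19 each period; deviation gives 23 once then 5 forever.
  δ ≥ 4/18 = 2/9.
Both must hold, so the binding constraint is Ulm's: δ ≥ 10/11.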